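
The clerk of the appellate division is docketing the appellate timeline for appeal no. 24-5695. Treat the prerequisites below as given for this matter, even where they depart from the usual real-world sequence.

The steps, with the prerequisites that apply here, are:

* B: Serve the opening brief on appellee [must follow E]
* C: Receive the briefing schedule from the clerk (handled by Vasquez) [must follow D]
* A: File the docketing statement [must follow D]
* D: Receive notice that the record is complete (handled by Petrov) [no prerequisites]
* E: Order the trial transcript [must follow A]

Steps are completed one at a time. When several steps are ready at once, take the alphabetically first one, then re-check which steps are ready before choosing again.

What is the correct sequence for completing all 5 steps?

Only D has no prerequisites, so it is first.
A and C are both available; A has the earlier label → A.
E now also ready, so the ready set is {C, E}; C has the earlier label → C.
That leaves E as the only ready step → E.
B needed E, now all done → B.

D → A → C → E → B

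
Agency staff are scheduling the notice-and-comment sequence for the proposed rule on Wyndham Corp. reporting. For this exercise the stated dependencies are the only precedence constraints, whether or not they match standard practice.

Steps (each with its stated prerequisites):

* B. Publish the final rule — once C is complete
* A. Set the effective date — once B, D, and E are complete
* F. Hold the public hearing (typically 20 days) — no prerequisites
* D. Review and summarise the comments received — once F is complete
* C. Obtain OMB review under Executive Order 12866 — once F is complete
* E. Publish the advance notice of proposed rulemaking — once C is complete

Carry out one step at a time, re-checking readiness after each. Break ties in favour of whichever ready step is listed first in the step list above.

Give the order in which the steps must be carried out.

F D C B E A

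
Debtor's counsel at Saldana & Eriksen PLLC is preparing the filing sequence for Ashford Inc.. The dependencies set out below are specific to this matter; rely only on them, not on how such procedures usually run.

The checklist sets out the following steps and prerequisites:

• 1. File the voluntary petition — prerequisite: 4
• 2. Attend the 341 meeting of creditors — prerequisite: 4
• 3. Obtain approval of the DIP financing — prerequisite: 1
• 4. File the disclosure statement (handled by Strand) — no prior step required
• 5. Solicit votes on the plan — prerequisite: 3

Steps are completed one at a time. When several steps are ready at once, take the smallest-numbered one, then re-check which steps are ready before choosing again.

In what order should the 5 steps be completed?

4 1 2 3 5

4 has no prerequisites → 4 first.
1 and 2 are both available; 1 has the earlier label → 1.
3 now also ready, so the ready set is {2, 3}; 2 has the earlier label → 2.
3 is the only step now ready → 3.
Next only 5 has its prerequisites met → 5.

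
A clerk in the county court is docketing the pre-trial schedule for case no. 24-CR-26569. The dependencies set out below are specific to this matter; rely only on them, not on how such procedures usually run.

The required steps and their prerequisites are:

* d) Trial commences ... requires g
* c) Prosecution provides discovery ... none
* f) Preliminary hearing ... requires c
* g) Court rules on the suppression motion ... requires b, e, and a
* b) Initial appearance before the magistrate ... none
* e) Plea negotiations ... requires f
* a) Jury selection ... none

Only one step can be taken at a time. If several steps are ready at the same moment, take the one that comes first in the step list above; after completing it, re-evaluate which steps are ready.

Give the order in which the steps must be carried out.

c, f, b, e, a, g, d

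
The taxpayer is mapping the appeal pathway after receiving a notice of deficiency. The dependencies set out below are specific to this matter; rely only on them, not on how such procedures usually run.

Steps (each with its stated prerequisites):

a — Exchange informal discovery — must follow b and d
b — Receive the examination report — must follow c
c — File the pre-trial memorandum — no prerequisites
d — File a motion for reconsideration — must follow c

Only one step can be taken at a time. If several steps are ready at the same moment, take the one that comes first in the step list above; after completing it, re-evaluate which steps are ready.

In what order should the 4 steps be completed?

c, b, d, a

c is the only step with nothing outstanding, so it goes first.
Ready: b and d. b is listed earlier → b.
d needed c, now all done → d.
a is the only step now ready → a.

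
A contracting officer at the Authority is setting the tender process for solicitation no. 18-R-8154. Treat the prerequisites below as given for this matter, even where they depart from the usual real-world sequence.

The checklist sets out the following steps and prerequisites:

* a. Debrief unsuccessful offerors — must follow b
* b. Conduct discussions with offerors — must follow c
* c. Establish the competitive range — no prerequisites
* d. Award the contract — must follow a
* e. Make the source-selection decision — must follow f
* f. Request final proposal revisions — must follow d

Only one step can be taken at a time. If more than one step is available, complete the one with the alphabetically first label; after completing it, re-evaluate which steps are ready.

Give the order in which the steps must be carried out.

c, b, a, d, f, e

Only c has no prerequisites, so it is first.
b needed c, now all done → b.
Next only a has its prerequisites met → a.
d is the only step now ready → d.
Next only f has its prerequisites met → f.
e needed f, now all done → e.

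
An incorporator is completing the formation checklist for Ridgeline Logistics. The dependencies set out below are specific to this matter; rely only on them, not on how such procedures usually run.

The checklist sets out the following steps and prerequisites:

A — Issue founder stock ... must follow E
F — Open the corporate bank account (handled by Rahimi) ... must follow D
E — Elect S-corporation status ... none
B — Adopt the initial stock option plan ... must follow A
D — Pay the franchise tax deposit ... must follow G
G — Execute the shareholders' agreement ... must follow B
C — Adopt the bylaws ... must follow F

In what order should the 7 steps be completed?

E is the only step with nothing outstanding, so it goes first.
A needed E, now all done → A.
B is the only step now ready → B.
Next only G has its prerequisites met → G.
D is the only step now ready → D.
F needed D, now all done → F.
C needed F, now all done → C.

E → A → B → G → D → F → C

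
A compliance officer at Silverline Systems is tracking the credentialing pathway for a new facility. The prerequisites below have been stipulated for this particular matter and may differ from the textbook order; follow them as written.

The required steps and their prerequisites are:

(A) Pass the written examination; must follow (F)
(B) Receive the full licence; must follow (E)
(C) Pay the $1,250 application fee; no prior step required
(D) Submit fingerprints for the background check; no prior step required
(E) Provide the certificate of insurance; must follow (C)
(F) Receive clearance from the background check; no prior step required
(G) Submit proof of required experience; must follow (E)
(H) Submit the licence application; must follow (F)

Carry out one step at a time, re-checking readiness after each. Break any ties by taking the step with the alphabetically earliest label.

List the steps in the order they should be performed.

(C) → (D) → (E) → (B) → (F) → (A) → (G) → (H)

Nothing is required for (C), (D) and (F). (C) has the earlier label → (C) first.
(D), (E) and (F) are all available; (D) has the earlier label → (D).
Now (E) and (F) have their prerequisites met. (E) has the earlier label, so (E) next.
(B) and (G) now also ready, so the ready set is {(B), (F), (G)}; (B) has the earlier label → (B).
Now (F) and (G) have their prerequisites met. (F) has the earlier label, so (F) next.
Now (A), (G) and (H) have their prerequisites met. (A) has the earlier label, so (A) next.
(G) and (H) are both available; (G) has the earlier label → (G).
That leaves (H) as the only ready step → (H).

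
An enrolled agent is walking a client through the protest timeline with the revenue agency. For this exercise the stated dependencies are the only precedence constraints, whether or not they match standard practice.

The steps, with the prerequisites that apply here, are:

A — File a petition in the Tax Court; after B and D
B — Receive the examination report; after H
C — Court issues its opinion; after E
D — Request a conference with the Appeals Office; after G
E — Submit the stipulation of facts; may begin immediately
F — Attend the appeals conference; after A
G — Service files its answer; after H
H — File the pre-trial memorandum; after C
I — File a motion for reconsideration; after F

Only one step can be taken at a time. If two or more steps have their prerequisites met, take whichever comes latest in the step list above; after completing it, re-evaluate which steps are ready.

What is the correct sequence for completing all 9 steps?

Only E has no prerequisites, so it is first.
C needed E, now all done → C.
H is the only step now ready → H.
Ready: G and B. G is listed later → G.
Now D and B have their prerequisites met. D is listed later, so D next.
B needed H, now all done → B.
A is the only step now ready → A.
That leaves F as the only ready step → F.
I needed F, now all done → I.

E C H G D B A F I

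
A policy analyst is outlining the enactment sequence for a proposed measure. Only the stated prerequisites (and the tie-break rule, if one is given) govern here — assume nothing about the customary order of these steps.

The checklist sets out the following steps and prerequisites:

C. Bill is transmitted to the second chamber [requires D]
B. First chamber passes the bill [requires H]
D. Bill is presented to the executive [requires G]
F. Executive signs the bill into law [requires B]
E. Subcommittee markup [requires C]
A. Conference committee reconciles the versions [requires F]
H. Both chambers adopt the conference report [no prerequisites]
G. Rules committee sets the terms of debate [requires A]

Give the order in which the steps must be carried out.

H, B, F, A, G, D, C, E

Only H has no prerequisites, so it is first.
That leaves B as the only ready step → B.
That leaves F as the only ready step → F.
A is the only step now ready → A.
G needed A, now all done → G.
D is the only step now ready → D.
C needed D, now all done → C.
E needed C, now all done → E.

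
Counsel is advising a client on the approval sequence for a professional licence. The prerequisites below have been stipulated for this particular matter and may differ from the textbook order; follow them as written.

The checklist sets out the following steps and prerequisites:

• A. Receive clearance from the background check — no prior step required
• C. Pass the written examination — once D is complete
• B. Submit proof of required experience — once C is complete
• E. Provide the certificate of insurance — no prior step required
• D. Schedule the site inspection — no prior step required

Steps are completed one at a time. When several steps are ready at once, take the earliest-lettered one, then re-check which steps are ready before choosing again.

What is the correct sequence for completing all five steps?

Nothing is required for A, D and E. A has the earlier label → A first.
Now D and E have their prerequisites met. D has the earlier label, so D next.
C now also ready, so the ready set is {C, E}; C has the earlier label → C.
Now B and E have their prerequisites met. B has the earlier label, so B next.
E is the only step now ready → E.

A, D, C, B, E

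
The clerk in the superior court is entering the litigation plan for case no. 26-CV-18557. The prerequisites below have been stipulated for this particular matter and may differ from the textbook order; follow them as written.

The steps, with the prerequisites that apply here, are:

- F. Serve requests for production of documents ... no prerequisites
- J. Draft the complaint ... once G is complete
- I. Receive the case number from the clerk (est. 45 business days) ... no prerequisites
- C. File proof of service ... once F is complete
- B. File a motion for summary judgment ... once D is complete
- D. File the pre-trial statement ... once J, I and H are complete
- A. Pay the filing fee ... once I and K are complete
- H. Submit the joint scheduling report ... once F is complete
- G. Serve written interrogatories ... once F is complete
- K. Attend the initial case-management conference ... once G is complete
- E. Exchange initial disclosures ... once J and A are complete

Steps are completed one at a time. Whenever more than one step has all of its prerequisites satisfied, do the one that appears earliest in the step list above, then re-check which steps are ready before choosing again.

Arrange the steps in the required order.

F and I have no prerequisites; F is listed earlier, so F is first.
C, H and G now also ready, so the ready set is {I, C, H, G}; I is listed earlier → I.
Now C, H and G have their prerequisites met. C is listed earlier, so C next.
Now H and G have their prerequisites met. H is listed earlier, so H next.
Next only G has its prerequisites met → G.
Ready: J and K. J is listed earlier → J.
Ready: D and K. D is listed earlier → D.
Now B and K have their prerequisites met. B is listed earlier, so B next.
K needed G, now all done → K.
A needed I and K, now all done → A.
E is the only step now ready → E.

F I C H G J D B K A E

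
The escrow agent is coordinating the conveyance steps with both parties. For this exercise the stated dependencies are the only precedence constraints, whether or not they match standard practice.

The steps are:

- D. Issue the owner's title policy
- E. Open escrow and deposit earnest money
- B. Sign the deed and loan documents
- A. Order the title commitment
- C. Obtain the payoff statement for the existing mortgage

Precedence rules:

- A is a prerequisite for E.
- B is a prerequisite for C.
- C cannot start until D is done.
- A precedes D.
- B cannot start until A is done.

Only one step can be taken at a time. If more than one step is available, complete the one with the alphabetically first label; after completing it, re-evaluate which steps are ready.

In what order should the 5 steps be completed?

A is the only step with nothing outstanding, so it goes first.
B, D and E are all available; B has the earlier label → B.
Ready: D and E. D has the earlier label → D.
C and E are both available; C has the earlier label → C.
E is the only step now ready → E.

A, B, D, C, E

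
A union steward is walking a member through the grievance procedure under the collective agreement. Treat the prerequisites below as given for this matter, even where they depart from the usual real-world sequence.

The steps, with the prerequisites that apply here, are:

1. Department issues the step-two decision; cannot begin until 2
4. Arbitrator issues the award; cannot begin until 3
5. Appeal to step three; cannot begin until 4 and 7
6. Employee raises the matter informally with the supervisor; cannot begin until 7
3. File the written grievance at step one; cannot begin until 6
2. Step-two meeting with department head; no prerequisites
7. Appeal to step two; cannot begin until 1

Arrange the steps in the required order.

2 1 7 6 3 4 5

2 has no prerequisites → 2 first.
1 needed 2, now all done → 1.
7 is the only step now ready → 7.
6 needed 7, now all done → 6.
3 is the only step now ready → 3.
4 needed 3, now all done → 4.
Next only 5 has its prerequisites met → 5.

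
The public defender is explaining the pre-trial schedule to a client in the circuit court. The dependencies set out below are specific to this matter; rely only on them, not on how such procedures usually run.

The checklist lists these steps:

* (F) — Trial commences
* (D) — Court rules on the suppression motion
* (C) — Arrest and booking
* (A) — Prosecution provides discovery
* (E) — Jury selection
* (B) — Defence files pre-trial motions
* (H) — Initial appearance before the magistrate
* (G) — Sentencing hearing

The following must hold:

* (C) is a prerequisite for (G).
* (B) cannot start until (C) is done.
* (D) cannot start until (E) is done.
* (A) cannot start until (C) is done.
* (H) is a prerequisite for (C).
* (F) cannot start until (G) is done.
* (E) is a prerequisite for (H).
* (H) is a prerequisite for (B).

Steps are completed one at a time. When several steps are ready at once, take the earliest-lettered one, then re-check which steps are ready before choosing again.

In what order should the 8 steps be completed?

(E) → (D) → (H) → (C) → (A) → (B) → (G) → (F)

(E) is the only step with nothing outstanding, so it goes first.
(D) and (H) are both available; (D) has the earlier label → (D).
(H) is the only step now ready → (H).
(C) is the only step now ready → (C).
(A), (B) and (G) are all available; (A) has the earlier label → (A).
Now (B) and (G) have their prerequisites met. (B) has the earlier label, so (B) next.
(G) is the only step now ready → (G).
(F) needed (G), now all done → (F).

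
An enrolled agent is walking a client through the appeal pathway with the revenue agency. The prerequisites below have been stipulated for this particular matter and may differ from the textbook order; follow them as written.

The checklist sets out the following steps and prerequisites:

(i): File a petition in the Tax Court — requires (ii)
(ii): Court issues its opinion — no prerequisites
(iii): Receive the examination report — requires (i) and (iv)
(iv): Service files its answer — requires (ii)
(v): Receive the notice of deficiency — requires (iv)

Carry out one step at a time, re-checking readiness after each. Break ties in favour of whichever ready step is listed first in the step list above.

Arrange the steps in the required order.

(ii), (i), (iv), (iii), (v)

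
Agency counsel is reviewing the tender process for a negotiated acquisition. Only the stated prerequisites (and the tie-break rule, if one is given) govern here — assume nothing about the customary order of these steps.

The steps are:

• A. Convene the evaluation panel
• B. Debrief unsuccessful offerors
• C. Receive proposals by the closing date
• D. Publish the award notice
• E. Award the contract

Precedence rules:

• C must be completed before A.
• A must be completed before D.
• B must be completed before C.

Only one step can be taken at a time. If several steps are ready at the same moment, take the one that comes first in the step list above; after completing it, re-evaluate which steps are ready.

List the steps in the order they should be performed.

B, C, A, D, E

B and E have no prerequisites; B is listed earlier, so B is first.
Ready: C and E. C is listed earlier → C.
A and E are both available; A is listed earlier → A.
D now also ready, so the ready set is {D, E}; D is listed earlier → D.
E is the only step now ready → E.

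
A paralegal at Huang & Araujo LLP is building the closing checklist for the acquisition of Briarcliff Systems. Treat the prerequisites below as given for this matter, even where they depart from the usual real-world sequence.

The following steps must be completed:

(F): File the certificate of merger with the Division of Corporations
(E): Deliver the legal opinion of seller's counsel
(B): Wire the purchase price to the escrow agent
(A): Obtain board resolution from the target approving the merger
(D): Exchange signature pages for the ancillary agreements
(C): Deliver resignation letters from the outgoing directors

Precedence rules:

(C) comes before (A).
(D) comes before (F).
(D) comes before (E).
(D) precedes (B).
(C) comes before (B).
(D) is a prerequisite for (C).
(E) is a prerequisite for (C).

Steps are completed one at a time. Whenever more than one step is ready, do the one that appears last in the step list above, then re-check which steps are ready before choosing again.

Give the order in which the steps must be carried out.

(D) is the only step with nothing outstanding, so it goes first.
Now (E) and (F) have their prerequisites met. (E) is listed later, so (E) next.
(C) now also ready, so the ready set is {(C), (F)}; (C) is listed later → (C).
(A) and (B) now also ready, so the ready set is {(A), (B), (F)}; (A) is listed later → (A).
Ready: (B) and (F). (B) is listed later → (B).
That leaves (F) as the only ready step → (F).

(D) (E) (C) (A) (B) (F)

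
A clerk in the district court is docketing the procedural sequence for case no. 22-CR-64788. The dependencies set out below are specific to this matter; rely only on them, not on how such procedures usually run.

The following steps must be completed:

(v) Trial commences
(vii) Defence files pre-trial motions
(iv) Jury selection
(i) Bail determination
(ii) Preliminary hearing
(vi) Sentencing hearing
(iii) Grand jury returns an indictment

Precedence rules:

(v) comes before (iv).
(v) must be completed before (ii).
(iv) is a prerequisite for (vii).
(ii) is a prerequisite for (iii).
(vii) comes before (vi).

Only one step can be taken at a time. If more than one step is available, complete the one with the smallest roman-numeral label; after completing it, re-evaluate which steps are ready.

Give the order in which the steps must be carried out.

(i), (v), (ii), (iii), (iv), (vii), (vi)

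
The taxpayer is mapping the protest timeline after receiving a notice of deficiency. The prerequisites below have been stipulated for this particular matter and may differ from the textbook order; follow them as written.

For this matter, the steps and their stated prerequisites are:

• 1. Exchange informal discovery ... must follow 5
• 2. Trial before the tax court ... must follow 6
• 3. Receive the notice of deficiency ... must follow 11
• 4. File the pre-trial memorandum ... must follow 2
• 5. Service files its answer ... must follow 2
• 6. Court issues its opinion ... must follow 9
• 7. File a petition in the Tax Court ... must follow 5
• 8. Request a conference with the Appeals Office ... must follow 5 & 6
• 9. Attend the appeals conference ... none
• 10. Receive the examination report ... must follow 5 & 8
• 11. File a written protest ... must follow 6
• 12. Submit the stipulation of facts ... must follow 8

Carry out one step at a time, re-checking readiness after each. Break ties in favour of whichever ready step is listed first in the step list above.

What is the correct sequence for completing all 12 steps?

9, 6, 2, 4, 5, 1, 7, 8, 10, 11, 3, 12

9 has no prerequisites → 9 first.
6 needed 9, now all done → 6.
Now 2 and 11 have their prerequisites met. 2 is listed earlier, so 2 next.
4, 5 and 11 are all available; 4 is listed earlier → 4.
Now 5 and 11 have their prerequisites met. 5 is listed earlier, so 5 next.
1, 7 and 8 now also ready, so the ready set is {1, 7, 8, 11}; 1 is listed earlier → 1.
Now 7, 8 and 11 have their prerequisites met. 7 is listed earlier, so 7 next.
8 and 11 are both available; 8 is listed earlier → 8.
Now 10, 11 and 12 have their prerequisites met. 10 is listed earlier, so 10 next.
11 and 12 are both available; 11 is listed earlier → 11.
Now 3 and 12 have their prerequisites met. 3 is listed earlier, so 3 next.
Next only 12 has its prerequisites met → 12.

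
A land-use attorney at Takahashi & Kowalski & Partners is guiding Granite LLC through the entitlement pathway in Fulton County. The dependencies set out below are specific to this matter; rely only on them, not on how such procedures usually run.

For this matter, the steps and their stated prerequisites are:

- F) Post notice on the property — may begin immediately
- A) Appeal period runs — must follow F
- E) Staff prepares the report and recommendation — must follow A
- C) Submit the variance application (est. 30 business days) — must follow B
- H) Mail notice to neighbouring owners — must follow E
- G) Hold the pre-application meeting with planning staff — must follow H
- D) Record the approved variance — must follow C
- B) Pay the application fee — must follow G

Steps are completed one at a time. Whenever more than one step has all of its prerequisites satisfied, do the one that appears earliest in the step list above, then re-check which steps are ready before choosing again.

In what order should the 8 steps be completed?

F A E H G B C D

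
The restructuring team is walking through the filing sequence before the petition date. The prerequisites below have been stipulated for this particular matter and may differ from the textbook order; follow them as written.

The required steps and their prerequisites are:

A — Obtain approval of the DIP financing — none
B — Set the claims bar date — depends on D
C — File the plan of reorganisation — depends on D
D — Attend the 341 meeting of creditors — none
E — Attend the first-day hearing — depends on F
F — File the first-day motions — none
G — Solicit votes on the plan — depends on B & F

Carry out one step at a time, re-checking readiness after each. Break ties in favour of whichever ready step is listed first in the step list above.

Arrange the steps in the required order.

A → D → B → C → F → E → G

Nothing is required for A, D and F. A is listed earlier → A first.
D and F are both available; D is listed earlier → D.
Now B, C and F have their prerequisites met. B is listed earlier, so B next.
Now C and F have their prerequisites met. C is listed earlier, so C next.
That leaves F as the only ready step → F.
E and G are both available; E is listed earlier → E.
G needed B and F, now all done → G.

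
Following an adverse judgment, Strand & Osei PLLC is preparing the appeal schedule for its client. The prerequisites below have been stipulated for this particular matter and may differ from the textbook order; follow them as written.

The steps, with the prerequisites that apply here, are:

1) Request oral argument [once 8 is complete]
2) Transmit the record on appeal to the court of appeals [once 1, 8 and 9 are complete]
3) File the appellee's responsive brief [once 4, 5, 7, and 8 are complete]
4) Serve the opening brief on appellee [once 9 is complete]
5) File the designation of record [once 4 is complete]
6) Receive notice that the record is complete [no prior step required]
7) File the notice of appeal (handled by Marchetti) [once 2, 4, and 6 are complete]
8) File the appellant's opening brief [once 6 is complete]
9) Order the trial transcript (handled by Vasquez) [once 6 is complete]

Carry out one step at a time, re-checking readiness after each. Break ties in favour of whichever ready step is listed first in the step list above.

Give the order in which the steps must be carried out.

6, 8, 1, 9, 2, 4, 5, 7, 3

6 has no prerequisites → 6 first.
Ready: 8 and 9. 8 is listed earlier → 8.
1 now also ready, so the ready set is {1, 9}; 1 is listed earlier → 1.
9 is the only step now ready → 9.
Ready: 2 and 4. 2 is listed earlier → 2.
Next only 4 has its prerequisites met → 4.
Ready: 5 and 7. 5 is listed earlier → 5.
Next only 7 has its prerequisites met → 7.
Next only 3 has its prerequisites met → 3.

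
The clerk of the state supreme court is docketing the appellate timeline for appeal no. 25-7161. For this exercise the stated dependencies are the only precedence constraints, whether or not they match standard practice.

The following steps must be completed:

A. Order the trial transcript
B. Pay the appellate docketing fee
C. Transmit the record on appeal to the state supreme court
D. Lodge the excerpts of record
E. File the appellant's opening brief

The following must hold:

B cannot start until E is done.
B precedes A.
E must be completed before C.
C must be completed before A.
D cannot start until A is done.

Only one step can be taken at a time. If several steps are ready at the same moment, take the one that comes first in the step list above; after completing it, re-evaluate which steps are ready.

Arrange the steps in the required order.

E, B, C, A, D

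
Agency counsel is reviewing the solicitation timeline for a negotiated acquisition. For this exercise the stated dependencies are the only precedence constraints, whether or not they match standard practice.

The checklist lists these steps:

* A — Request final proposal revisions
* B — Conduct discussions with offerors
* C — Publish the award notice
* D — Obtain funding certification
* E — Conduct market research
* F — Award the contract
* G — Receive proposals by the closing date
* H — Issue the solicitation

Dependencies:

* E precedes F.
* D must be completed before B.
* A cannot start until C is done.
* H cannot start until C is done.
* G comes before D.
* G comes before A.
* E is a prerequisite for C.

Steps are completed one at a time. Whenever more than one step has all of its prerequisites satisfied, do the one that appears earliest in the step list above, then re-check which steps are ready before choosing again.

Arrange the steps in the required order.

E C F G A D B H

E and G have no prerequisites; E is listed earlier, so E is first.
Ready: C, F and G. C is listed earlier → C.
F, G and H are all available; F is listed earlier → F.
G and H are both available; G is listed earlier → G.
Ready: A, D and H. A is listed earlier → A.
D and H are both available; D is listed earlier → D.
B now also ready, so the ready set is {B, H}; B is listed earlier → B.
H is the only step now ready → H.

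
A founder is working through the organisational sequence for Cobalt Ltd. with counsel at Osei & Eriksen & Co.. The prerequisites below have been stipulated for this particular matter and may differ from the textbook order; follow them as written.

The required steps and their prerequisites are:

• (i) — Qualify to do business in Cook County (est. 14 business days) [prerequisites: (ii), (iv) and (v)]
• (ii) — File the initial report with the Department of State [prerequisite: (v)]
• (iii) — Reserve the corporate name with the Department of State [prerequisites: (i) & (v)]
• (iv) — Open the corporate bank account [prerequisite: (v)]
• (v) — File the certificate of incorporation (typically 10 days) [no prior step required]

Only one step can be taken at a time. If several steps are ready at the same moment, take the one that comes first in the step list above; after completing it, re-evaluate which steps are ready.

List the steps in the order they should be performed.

Only (v) has no prerequisites, so it is first.
Now (ii) and (iv) have their prerequisites met. (ii) is listed earlier, so (ii) next.
That leaves (iv) as the only ready step → (iv).
(i) needed (ii), (iv) and (v), now all done → (i).
(iii) is the only step now ready → (iii).

(v) (ii) (iv) (i) (iii)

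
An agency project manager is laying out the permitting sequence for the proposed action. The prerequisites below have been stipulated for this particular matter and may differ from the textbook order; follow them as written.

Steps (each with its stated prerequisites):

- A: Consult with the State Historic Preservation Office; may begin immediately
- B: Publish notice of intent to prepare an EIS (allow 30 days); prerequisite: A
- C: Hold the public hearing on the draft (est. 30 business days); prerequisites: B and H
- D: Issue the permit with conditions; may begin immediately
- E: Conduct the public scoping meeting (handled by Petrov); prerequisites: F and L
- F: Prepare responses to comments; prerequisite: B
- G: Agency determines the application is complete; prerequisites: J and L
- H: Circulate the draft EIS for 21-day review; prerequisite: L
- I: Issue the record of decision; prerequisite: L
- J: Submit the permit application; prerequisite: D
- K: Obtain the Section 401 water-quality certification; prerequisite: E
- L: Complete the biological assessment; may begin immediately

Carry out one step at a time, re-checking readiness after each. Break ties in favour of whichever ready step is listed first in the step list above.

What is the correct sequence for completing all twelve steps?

A, D and L have no prerequisites; A is listed earlier, so A is first.
B now also ready, so the ready set is {B, D, L}; B is listed earlier → B.
F now also ready, so the ready set is {D, F, L}; D is listed earlier → D.
Ready: F, J and L. F is listed earlier → F.
Now J and L have their prerequisites met. J is listed earlier, so J next.
L is the only step now ready → L.
Ready: E, G, H and I. E is listed earlier → E.
G, H, I and K are all available; G is listed earlier → G.
Ready: H, I and K. H is listed earlier → H.
C now also ready, so the ready set is {C, I, K}; C is listed earlier → C.
Now I and K have their prerequisites met. I is listed earlier, so I next.
K needed E, now all done → K.

A B D F J L E G H C I K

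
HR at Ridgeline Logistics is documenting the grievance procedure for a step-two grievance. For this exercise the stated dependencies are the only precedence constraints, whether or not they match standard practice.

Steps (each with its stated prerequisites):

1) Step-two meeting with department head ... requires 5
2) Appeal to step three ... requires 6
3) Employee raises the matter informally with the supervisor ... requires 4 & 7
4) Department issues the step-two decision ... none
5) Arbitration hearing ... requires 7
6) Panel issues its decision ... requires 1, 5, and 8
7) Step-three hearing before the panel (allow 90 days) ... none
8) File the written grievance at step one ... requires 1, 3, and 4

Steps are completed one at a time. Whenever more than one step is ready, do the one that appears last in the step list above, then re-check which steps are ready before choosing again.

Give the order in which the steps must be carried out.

7 and 4 have no prerequisites; 7 is listed later, so 7 is first.
5 and 4 are both available; 5 is listed later → 5.
4 and 1 are both available; 4 is listed later → 4.
3 now also ready, so the ready set is {3, 1}; 3 is listed later → 3.
1 needed 5, now all done → 1.
8 is the only step now ready → 8.
6 is the only step now ready → 6.
2 is the only step now ready → 2.

7, 5, 4, 3, 1, 8, 6, 2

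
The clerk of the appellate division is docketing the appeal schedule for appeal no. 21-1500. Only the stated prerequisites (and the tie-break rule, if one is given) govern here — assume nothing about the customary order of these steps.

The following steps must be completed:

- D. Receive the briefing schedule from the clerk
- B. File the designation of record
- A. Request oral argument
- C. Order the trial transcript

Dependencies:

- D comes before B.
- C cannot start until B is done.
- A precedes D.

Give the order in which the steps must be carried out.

A D B C

A is the only step with nothing outstanding, so it goes first.
That leaves D as the only ready step → D.
B needed D, now all done → B.
C is the only step now ready → C.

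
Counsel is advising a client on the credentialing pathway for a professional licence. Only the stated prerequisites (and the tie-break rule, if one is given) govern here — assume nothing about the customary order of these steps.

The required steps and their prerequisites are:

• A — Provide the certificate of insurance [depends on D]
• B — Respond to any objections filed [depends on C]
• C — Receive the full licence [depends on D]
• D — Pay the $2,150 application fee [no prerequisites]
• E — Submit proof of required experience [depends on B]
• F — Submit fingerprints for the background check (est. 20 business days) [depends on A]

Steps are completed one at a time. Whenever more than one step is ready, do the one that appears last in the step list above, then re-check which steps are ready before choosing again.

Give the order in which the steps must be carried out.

D, C, B, E, A, F

Only D has no prerequisites, so it is first.
Now C and A have their prerequisites met. C is listed later, so C next.
B now also ready, so the ready set is {B, A}; B is listed later → B.
E now also ready, so the ready set is {E, A}; E is listed later → E.
That leaves A as the only ready step → A.
Next only F has its prerequisites met → F.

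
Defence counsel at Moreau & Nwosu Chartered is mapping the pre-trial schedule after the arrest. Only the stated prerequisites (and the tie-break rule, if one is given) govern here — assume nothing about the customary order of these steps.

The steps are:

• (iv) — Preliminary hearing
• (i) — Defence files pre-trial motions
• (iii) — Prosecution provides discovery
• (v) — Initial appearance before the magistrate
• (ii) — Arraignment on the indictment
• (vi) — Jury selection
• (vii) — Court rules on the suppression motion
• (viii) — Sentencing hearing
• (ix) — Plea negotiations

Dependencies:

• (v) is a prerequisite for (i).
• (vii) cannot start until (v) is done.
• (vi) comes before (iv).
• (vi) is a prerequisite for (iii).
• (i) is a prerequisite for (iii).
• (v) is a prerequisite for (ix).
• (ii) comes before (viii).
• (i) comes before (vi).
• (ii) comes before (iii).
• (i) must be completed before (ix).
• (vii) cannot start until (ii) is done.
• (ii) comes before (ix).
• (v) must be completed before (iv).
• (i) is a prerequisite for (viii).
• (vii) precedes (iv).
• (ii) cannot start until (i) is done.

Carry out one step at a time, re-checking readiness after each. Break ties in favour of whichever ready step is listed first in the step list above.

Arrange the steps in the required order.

(v) → (i) → (ii) → (vi) → (iii) → (vii) → (iv) → (viii) → (ix)

(v) has no prerequisites → (v) first.
(i) is the only step now ready → (i).
Ready: (ii) and (vi). (ii) is listed earlier → (ii).
(vii), (viii) and (ix) now also ready, so the ready set is {(vi), (vii), (viii), (ix)}; (vi) is listed earlier → (vi).
(iii) now also ready, so the ready set is {(iii), (vii), (viii), (ix)}; (iii) is listed earlier → (iii).
Ready: (vii), (viii) and (ix). (vii) is listed earlier → (vii).
(iv), (viii) and (ix) are all available; (iv) is listed earlier → (iv).
Ready: (viii) and (ix). (viii) is listed earlier → (viii).
Next only (ix) has its prerequisites met → (ix).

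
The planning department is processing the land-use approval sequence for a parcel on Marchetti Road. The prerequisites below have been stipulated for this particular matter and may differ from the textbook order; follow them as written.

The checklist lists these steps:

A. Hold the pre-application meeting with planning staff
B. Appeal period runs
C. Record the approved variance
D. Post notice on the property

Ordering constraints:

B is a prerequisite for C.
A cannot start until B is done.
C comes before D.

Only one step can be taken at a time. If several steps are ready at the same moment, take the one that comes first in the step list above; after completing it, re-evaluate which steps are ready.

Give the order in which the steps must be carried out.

B, A, C, D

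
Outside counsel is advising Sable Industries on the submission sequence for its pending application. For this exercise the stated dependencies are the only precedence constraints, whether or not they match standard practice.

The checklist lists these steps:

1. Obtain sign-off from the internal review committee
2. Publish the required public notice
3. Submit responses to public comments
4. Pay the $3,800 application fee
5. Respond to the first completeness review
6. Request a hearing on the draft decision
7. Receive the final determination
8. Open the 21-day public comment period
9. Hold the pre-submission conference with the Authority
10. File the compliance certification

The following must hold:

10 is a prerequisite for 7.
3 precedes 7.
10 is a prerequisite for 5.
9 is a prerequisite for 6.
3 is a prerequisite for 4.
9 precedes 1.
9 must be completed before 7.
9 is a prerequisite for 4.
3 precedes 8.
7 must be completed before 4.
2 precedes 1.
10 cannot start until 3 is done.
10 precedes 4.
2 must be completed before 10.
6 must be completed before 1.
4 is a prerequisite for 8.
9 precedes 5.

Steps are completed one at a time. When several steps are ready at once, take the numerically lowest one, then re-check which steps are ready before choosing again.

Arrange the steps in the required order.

2, 3, 9, 6, 1, 10, 5, 7, 4, 8

2, 3 and 9 have no prerequisites; 2 has the earlier label, so 2 is first.
3 and 9 are both available; 3 has the earlier label → 3.
10 now also ready, so the ready set is {9, 10}; 9 has the earlier label → 9.
6 and 10 are both available; 6 has the earlier label → 6.
1 now also ready, so the ready set is {1, 10}; 1 has the earlier label → 1.
That leaves 10 as the only ready step → 10.
5 and 7 are both available; 5 has the earlier label → 5.
7 needed 3, 9 and 10, now all done → 7.
Next only 4 has its prerequisites met → 4.
8 is the only step now ready → 8.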